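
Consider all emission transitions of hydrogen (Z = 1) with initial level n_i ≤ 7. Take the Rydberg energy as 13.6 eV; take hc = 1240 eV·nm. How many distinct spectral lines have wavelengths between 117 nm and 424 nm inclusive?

3

Enumerate all n_i → n_f pairs with 1 ≤ n_f < n_i ≤ 7 and compute λ = 1240 / [13.6·1·(1/n_f² − 1/n_i²)].
Lines falling in [117, 424] nm: 2→1 (121.6 nm), 7→2 (397.1 nm), 6→2 (410.3 nm).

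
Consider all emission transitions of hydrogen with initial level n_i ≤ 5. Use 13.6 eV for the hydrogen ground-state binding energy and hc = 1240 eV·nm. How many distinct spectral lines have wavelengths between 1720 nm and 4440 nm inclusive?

Enumerate all n_i → n_f pairs with 1 ≤ n_f < n_i ≤ 5 and compute λ = 1240 / [13.6·1·(1/n_f² − 1/n_i²)].
Lines falling in [1720, 4440] nm: 4→3 (1876 nm), 5→4 (4052 nm).

2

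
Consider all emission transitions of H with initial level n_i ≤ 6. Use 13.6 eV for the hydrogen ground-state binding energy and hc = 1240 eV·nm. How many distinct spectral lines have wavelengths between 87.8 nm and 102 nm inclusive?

Enumerate all n_i → n_f pairs with 1 ≤ n_f < n_i ≤ 6 and compute λ = 1240 / [13.6·1·(1/n_f² − 1/n_i²)].
Lines falling in [87.8, 102] nm: 6→1 (93.78 nm), 5→1 (94.98 nm), 4→1 (97.25 nm).

3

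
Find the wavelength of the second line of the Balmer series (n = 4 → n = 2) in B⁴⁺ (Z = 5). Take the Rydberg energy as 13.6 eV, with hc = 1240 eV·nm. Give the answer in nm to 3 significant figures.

The Balmer series terminates on n_f = 2; the second line has n_i = 2+2 = 4.
ΔE = 340.0 × (1/2² − 1/4²) = 63.75 eV.
λ = 1240 / 63.75 = 19.5 nm.

19.5 nm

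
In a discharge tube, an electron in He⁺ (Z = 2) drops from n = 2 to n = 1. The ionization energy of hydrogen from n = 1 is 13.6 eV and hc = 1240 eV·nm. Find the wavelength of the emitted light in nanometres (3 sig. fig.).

30.4 nm

For Z = 2 the level energies scale as Z², so the effective Rydberg energy is 13.6 × 4 = 54.40 eV.
ΔE = 54.40 × (1/1² − 1/2²) = 54.40 × 0.7500 = 40.80 eV.
λ = hc/ΔE = 1240 / 40.80 = 30.4 nm.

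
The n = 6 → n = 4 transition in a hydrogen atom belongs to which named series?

Brackett

The series is set by the lower level: n_f = 4 is the Brackett series.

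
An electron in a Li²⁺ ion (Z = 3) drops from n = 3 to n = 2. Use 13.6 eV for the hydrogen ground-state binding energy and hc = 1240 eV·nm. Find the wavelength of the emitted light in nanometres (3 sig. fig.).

For Z = 3 the level energies scale as Z², so the effective Rydberg energy is 13.6 × 9 = 122.4 eV.
ΔE = 122.4 × (1/2² − 1/3²) = 122.4 × 0.1389 = 17.00 eV.
λ = hc/ΔE = 1240 / 17.00 = 72.9 nm.

72.9 nm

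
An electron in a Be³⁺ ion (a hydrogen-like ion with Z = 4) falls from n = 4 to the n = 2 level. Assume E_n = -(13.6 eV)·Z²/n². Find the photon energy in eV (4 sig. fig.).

40.80 eV

The Bohr energies scale as Z², so for Z = 4: E_n = −217.6/n² eV.
E_4 = −217.6/16 = −13.60 eV and E_2 = −217.6/4 = −54.40 eV.
The photon energy is |E_4 − E_2| = 40.80 eV.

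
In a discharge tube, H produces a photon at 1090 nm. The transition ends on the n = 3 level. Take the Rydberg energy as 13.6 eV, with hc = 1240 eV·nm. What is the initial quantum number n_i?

n_i = 6

The photon energy is ΔE = hc/λ = 1240 / 1090 = 1.138 eV.
With Z = 1, ΔE = 13.60 × (1/n_f² − 1/n_i²), so 1/n_f² − 1/n_i² = 0.08365.
With n_f = 3: 1/n_i² = 1/9 − 0.08365 = 0.02746, so n_i ≈ 6.03.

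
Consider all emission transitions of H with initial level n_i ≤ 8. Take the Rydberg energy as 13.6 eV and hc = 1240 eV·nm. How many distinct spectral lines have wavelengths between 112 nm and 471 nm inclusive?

Enumerate all n_i → n_f pairs with 1 ≤ n_f < n_i ≤ 8 and compute λ = 1240 / [13.6·1·(1/n_f² − 1/n_i²)].
Lines falling in [112, 471] nm: 2→1 (121.6 nm), 8→2 (389.0 nm), 7→2 (397.1 nm), 6→2 (410.3 nm), 5→2 (434.2 nm).

5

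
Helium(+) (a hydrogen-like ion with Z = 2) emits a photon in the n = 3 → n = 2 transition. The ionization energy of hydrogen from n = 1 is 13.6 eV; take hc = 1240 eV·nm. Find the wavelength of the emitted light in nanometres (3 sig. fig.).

164 nm

For Z = 2 the level energies scale as Z², so the effective Rydberg energy is 13.6 × 4 = 54.40 eV.
ΔE = 54.40 × (1/2² − 1/3²) = 54.40 × 0.1389 = 7.556 eV.
λ = hc/ΔE = 1240 / 7.556 = 164 nm.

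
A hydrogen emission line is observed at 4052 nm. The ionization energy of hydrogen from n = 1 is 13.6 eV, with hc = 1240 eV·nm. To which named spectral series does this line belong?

ΔE = 1240/4052 = 0.3060 eV.
This matches 13.6 × (1/4² − 1/5²), so n_f = 4: the Brackett series.

Brackett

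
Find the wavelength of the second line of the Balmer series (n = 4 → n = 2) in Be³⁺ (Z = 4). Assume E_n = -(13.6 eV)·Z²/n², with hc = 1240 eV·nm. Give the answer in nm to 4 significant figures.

30.39 nm

The Balmer series terminates on n_f = 2; the second line has n_i = 2+2 = 4.
ΔE = 217.6 × (1/2² − 1/4²) = 40.80 eV.
λ = 1240 / 40.80 = 30.39 nm.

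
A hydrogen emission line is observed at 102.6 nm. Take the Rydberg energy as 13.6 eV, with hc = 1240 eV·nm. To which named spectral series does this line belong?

Lyman

ΔE = 1240/102.6 = 12.09 eV.
This matches 13.6 × (1/1² − 1/3²), so n_f = 1: the Lyman series.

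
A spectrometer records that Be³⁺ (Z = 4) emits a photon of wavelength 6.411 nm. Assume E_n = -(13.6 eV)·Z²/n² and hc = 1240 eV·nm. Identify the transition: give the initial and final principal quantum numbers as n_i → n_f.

The photon energy is ΔE = hc/λ = 1240 / 6.411 = 193.4 eV.
With Z = 4, ΔE = 217.6 × (1/n_f² − 1/n_i²), so 1/n_f² − 1/n_i² = 0.8889.
Trying n_f = 1 gives 1/n_i² = 0.1111, i.e. n_i ≈ 3; this pair matches.

n_i = 3, n_f = 1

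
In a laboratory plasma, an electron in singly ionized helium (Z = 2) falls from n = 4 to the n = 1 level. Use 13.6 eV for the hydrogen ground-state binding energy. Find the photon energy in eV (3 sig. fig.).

51.0 eV

The Bohr energies scale as Z², so for Z = 2: E_n = −54.40/n² eV.
E_4 = −54.40/16 = −3.400 eV and E_1 = −54.40/1 = −54.40 eV.
The photon energy is |E_4 − E_1| = 51.0 eV.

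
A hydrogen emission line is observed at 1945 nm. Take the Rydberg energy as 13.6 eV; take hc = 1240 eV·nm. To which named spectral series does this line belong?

ΔE = 1240/1945 = 0.6375 eV.
This matches 13.6 × (1/4² − 1/8²), so n_f = 4: the Brackett series.

Brackett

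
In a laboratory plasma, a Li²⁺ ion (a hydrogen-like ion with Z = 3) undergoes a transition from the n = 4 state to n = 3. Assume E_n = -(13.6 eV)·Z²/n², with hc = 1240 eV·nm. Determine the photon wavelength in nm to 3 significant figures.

For Z = 3 the level energies scale as Z², so the effective Rydberg energy is 13.6 × 9 = 122.4 eV.
ΔE = 122.4 × (1/3² − 1/4²) = 122.4 × 0.04861 = 5.950 eV.
λ = hc/ΔE = 1240 / 5.950 = 208 nm.

208 nm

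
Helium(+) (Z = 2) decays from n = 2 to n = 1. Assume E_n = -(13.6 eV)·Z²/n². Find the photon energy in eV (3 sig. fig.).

40.8 eV

The Bohr energies scale as Z², so for Z = 2: E_n = −54.40/n² eV.
E_2 = −54.40/4 = −13.60 eV and E_1 = −54.40/1 = −54.40 eV.
The photon energy is |E_2 − E_1| = 40.8 eV.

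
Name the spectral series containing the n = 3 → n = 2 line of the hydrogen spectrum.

Balmer

The series is set by the lower level: n_f = 2 is the Balmer series.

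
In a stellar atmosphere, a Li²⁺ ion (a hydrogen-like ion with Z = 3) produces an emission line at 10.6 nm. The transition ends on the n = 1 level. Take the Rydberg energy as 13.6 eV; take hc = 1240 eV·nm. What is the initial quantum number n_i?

n_i = 5

The photon energy is ΔE = hc/λ = 1240 / 10.6 = 117.0 eV.
With Z = 3, ΔE = 122.4 × (1/n_f² − 1/n_i²), so 1/n_f² − 1/n_i² = 0.9557.
With n_f = 1: 1/n_i² = 1/1 − 0.9557 = 0.04427, so n_i ≈ 4.75.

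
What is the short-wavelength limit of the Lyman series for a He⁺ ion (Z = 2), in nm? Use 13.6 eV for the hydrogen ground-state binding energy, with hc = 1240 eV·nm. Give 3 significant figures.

22.8 nm

The Lyman series has lower level n_f = 1; the series limit corresponds to n_i → ∞.
ΔE_max = 13.6 × 4 / 1² = 54.40 eV.
λ_min = 1240 / 54.40 = 22.8 nm.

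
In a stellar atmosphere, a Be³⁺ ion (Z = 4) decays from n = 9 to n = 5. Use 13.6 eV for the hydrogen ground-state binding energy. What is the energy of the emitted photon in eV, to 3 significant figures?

6.02 eV

The Bohr energies scale as Z², so for Z = 4: E_n = −217.6/n² eV.
E_9 = −217.6/81 = −2.686 eV and E_5 = −217.6/25 = −8.704 eV.
The photon energy is |E_9 − E_5| = 6.02 eV.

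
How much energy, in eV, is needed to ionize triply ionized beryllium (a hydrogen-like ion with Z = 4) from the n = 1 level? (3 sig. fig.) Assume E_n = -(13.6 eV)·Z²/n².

E_n = −13.6 Z²/n² = −217.6/n² eV for Z = 4.
E_1 = −217.6/1 = −218 eV, so ionization (to E = 0) requires 218 eV.

218 eV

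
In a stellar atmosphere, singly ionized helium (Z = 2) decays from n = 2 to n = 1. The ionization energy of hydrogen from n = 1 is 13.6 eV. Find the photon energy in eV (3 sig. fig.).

The Bohr energies scale as Z², so for Z = 2: E_n = −54.40/n² eV.
E_2 = −54.40/4 = −13.60 eV and E_1 = −54.40/1 = −54.40 eV.
The photon energy is |E_2 − E_1| = 40.8 eV.

40.8 eV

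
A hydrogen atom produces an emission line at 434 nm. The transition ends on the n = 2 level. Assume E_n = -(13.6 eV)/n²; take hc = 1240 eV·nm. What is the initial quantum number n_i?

The photon energy is ΔE = hc/λ = 1240 / 434 = 2.857 eV.
With Z = 1, ΔE = 13.60 × (1/n_f² − 1/n_i²), so 1/n_f² − 1/n_i² = 0.2101.
With n_f = 2: 1/n_i² = 1/4 − 0.2101 = 0.03992, so n_i ≈ 5.01.

n_i = 5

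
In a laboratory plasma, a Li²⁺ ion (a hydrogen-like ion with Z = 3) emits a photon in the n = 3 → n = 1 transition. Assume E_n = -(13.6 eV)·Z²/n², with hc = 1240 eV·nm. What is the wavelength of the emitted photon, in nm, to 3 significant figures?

11.4 nm

For Z = 3 the level energies scale as Z², so the effective Rydberg energy is 13.6 × 9 = 122.4 eV.
ΔE = 122.4 × (1/1² − 1/3²) = 122.4 × 0.8889 = 108.8 eV.
λ = hc/ΔE = 1240 / 108.8 = 11.4 nm.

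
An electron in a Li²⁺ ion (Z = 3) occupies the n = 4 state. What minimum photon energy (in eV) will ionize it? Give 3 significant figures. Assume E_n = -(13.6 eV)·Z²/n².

7.65 eV

E_n = −13.6 Z²/n² = −122.4/n² eV for Z = 3.
E_4 = −122.4/16 = −7.65 eV, so ionization (to E = 0) requires 7.65 eV.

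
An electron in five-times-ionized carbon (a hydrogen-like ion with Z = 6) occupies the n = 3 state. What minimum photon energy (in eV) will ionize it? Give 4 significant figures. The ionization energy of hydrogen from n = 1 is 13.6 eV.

E_n = −13.6 Z²/n² = −489.6/n² eV for Z = 6.
E_3 = −489.6/9 = −54.40 eV, so ionization (to E = 0) requires 54.40 eV.

54.40 eV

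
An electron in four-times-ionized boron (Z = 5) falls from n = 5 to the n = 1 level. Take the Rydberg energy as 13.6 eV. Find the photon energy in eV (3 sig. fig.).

The Bohr energies scale as Z², so for Z = 5: E_n = −340.0/n² eV.
E_5 = −340.0/25 = −13.60 eV and E_1 = −340.0/1 = −340.0 eV.
The photon energy is |E_5 − E_1| = 326 eV.

326 eV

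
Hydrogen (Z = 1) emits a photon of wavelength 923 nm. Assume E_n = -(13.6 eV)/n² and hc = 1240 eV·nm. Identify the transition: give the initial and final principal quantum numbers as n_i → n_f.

n_i = 9, n_f = 3

The photon energy is ΔE = hc/λ = 1240 / 923 = 1.343 eV.
With Z = 1, ΔE = 13.60 × (1/n_f² − 1/n_i²), so 1/n_f² − 1/n_i² = 0.09878.
Trying n_f = 3 gives 1/n_i² = 0.01233, i.e. n_i ≈ 9; this pair matches.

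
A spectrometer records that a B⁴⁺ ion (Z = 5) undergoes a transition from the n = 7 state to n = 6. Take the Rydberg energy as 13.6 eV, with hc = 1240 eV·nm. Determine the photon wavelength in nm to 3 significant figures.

495 nm

For Z = 5 the level energies scale as Z², so the effective Rydberg energy is 13.6 × 25 = 340.0 eV.
ΔE = 340.0 × (1/6² − 1/7²) = 340.0 × 0.007370 = 2.506 eV.
λ = hc/ΔE = 1240 / 2.506 = 495 nm.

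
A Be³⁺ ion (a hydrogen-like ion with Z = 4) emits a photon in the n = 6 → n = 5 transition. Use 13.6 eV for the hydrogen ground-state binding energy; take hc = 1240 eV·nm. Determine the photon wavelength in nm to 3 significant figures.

466 nm

For Z = 4 the level energies scale as Z², so the effective Rydberg energy is 13.6 × 16 = 217.6 eV.
ΔE = 217.6 × (1/5² − 1/6²) = 217.6 × 0.01222 = 2.660 eV.
λ = hc/ΔE = 1240 / 2.660 = 466 nm.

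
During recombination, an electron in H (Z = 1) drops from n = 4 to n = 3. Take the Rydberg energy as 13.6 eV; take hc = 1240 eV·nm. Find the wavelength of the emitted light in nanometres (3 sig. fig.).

ΔE = 13.60 × (1/3² − 1/4²) = 13.60 × 0.04861 = 0.6611 eV.
λ = hc/ΔE = 1240 / 0.6611 = 1880 nm.
This line belongs to the Paschen series.

1880 nm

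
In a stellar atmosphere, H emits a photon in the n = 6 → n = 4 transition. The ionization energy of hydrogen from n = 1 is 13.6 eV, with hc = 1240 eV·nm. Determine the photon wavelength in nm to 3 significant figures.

2630 nm

ΔE = 13.60 × (1/4² − 1/6²) = 13.60 × 0.03472 = 0.4722 eV.
λ = hc/ΔE = 1240 / 0.4722 = 2630 nm.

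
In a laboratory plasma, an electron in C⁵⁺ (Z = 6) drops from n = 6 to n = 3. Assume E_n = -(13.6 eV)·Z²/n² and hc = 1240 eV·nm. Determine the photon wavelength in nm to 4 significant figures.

30.39 nm

For Z = 6 the level energies scale as Z², so the effective Rydberg energy is 13.6 × 36 = 489.6 eV.
ΔE = 489.6 × (1/3² − 1/6²) = 489.6 × 0.08333 = 40.80 eV.
λ = hc/ΔE = 1240 / 40.80 = 30.39 nm.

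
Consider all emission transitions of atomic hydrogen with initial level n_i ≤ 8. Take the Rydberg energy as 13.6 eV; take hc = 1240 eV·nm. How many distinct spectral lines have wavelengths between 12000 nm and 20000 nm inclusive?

2

Enumerate all n_i → n_f pairs with 1 ≤ n_f < n_i ≤ 8 and compute λ = 1240 / [13.6·1·(1/n_f² − 1/n_i²)].
Lines falling in [12000, 20000] nm: 7→6 (12370 nm), 8→7 (19060 nm).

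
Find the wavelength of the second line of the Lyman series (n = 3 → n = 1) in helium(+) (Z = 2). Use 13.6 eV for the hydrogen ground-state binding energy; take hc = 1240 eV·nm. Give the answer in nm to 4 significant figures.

The Lyman series terminates on n_f = 1; the second line has n_i = 1+2 = 3.
ΔE = 54.40 × (1/1² − 1/3²) = 48.36 eV.
λ = 1240 / 48.36 = 25.64 nm.

25.64 nm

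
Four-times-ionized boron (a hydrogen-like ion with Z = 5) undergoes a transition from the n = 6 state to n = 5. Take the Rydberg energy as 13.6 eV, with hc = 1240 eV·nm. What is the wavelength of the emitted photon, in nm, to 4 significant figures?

For Z = 5 the level energies scale as Z², so the effective Rydberg energy is 13.6 × 25 = 340.0 eV.
ΔE = 340.0 × (1/5² − 1/6²) = 340.0 × 0.01222 = 4.156 eV.
λ = hc/ΔE = 1240 / 4.156 = 298.4 nm.

298.4 nm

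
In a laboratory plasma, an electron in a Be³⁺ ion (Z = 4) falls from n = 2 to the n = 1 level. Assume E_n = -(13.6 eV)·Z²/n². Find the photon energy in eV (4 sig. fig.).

163.2 eV

The Bohr energies scale as Z², so for Z = 4: E_n = −217.6/n² eV.
E_2 = −217.6/4 = −54.40 eV and E_1 = −217.6/1 = −217.6 eV.
The photon energy is |E_2 − E_1| = 163.2 eV.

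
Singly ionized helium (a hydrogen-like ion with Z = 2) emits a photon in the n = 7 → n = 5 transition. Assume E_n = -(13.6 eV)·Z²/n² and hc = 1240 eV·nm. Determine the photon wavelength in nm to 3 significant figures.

For Z = 2 the level energies scale as Z², so the effective Rydberg energy is 13.6 × 4 = 54.40 eV.
ΔE = 54.40 × (1/5² − 1/7²) = 54.40 × 0.01959 = 1.066 eV.
λ = hc/ΔE = 1240 / 1.066 = 1160 nm.

1160 nm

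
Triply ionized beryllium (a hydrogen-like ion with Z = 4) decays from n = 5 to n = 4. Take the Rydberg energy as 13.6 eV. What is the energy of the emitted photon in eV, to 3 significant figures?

The Bohr energies scale as Z², so for Z = 4: E_n = −217.6/n² eV.
E_5 = −217.6/25 = −8.704 eV and E_4 = −217.6/16 = −13.60 eV.
The photon energy is |E_5 − E_4| = 4.90 eV.

4.90 eV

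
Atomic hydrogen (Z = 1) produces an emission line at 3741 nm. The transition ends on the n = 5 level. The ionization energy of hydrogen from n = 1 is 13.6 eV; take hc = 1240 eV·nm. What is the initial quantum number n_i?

The photon energy is ΔE = hc/λ = 1240 / 3741 = 0.3315 eV.
With Z = 1, ΔE = 13.60 × (1/n_f² − 1/n_i²), so 1/n_f² − 1/n_i² = 0.02437.
With n_f = 5: 1/n_i² = 1/25 − 0.02437 = 0.01563, so n_i ≈ 8.00.

n_i = 8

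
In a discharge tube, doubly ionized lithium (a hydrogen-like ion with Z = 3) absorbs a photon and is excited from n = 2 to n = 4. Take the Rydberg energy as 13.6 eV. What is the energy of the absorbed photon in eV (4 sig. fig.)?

The Bohr energies scale as Z², so for Z = 3: E_n = −122.4/n² eV.
E_4 = −122.4/16 = −7.650 eV and E_2 = −122.4/4 = −30.60 eV.
The photon energy is |E_4 − E_2| = 22.95 eV.

22.95 eV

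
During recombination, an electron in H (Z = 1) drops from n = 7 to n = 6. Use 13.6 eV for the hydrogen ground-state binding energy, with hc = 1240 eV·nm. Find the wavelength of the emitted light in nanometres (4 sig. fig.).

ΔE = 13.60 × (1/6² − 1/7²) = 13.60 × 0.007370 = 0.1002 eV.
λ = hc/ΔE = 1240 / 0.1002 = 12370 nm.

12370 nm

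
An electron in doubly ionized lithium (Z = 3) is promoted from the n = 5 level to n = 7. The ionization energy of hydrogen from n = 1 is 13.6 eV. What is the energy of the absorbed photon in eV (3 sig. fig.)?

2.40 eV

The Bohr energies scale as Z², so for Z = 3: E_n = −122.4/n² eV.
E_7 = −122.4/49 = −2.498 eV and E_5 = −122.4/25 = −4.896 eV.
The photon energy is |E_7 − E_5| = 2.40 eV.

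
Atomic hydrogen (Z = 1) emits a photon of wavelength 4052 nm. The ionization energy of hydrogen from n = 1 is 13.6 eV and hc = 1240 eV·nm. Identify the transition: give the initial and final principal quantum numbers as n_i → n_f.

n_i = 5, n_f = 4

The photon energy is ΔE = hc/λ = 1240 / 4052 = 0.3060 eV.
With Z = 1, ΔE = 13.60 × (1/n_f² − 1/n_i²), so 1/n_f² − 1/n_i² = 0.02250.
Trying n_f = 4 gives 1/n_i² = 0.04000, i.e. n_i ≈ 5; this pair matches.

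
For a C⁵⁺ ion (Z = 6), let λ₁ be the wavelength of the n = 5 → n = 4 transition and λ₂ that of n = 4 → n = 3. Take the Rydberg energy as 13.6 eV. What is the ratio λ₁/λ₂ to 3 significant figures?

λ ∝ 1/ΔE ∝ 1/(1/n_f² − 1/n_i²), and the Z² and hc factors cancel in the ratio.
λ₁/λ₂ = (1/3² − 1/4²)/(1/4² − 1/5²) = 0.04861/0.02250 = 2.16.

2.16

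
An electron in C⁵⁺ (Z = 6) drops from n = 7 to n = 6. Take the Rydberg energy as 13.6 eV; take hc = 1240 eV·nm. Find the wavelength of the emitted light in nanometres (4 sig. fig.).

343.7 nm

For Z = 6 the level energies scale as Z², so the effective Rydberg energy is 13.6 × 36 = 489.6 eV.
ΔE = 489.6 × (1/6² − 1/7²) = 489.6 × 0.007370 = 3.608 eV.
λ = hc/ΔE = 1240 / 3.608 = 343.7 nm.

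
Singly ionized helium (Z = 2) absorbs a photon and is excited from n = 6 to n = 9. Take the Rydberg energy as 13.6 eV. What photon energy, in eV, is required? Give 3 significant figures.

0.840 eV

The Bohr energies scale as Z², so for Z = 2: E_n = −54.40/n² eV.
E_9 = −54.40/81 = −0.6716 eV and E_6 = −54.40/36 = −1.511 eV.
The photon energy is |E_9 − E_6| = 0.840 eV.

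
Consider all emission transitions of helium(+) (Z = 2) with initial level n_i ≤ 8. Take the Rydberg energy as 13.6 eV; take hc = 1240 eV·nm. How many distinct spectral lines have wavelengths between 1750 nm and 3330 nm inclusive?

3

Enumerate all n_i → n_f pairs with 1 ≤ n_f < n_i ≤ 8 and compute λ = 1240 / [13.6·4·(1/n_f² − 1/n_i²)].
Lines falling in [1750, 3330] nm: 6→5 (1865 nm), 8→6 (1876 nm), 7→6 (3093 nm).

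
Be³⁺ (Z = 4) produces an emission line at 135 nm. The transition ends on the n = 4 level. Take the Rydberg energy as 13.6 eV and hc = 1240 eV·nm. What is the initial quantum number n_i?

n_i = 7

The photon energy is ΔE = hc/λ = 1240 / 135 = 9.185 eV.
With Z = 4, ΔE = 217.6 × (1/n_f² − 1/n_i²), so 1/n_f² − 1/n_i² = 0.04221.
With n_f = 4: 1/n_i² = 1/16 − 0.04221 = 0.02029, so n_i ≈ 7.02.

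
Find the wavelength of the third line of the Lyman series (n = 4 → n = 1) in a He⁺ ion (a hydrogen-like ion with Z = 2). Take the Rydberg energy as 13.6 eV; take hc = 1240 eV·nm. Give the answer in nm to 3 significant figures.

24.3 nm

The Lyman series terminates on n_f = 1; the third line has n_i = 1+3 = 4.
ΔE = 54.40 × (1/1² − 1/4²) = 51.00 eV.
λ = 1240 / 51.00 = 24.3 nm.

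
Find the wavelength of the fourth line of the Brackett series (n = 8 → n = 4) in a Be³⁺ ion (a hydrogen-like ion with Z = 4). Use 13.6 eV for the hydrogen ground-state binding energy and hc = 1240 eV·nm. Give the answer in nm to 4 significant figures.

The Brackett series terminates on n_f = 4; the fourth line has n_i = 4+4 = 8.
ΔE = 217.6 × (1/4² − 1/8²) = 10.20 eV.
λ = 1240 / 10.20 = 121.6 nm.

121.6 nm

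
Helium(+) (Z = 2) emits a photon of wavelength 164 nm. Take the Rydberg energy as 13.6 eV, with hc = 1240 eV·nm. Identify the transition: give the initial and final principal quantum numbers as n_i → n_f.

n_i = 3, n_f = 2

The photon energy is ΔE = hc/λ = 1240 / 164 = 7.561 eV.
With Z = 2, ΔE = 54.40 × (1/n_f² − 1/n_i²), so 1/n_f² − 1/n_i² = 0.1390.
Trying n_f = 2 gives 1/n_i² = 0.1110, i.e. n_i ≈ 3; this pair matches.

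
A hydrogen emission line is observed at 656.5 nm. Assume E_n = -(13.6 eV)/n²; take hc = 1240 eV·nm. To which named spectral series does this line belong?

ΔE = 1240/656.5 = 1.889 eV.
This matches 13.6 × (1/2² − 1/3²), so n_f = 2: the Balmer series.

Balmer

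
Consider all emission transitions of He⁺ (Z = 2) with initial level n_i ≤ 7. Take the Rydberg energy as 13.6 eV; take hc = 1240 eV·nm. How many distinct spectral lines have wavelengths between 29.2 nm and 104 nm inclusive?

3

Enumerate all n_i → n_f pairs with 1 ≤ n_f < n_i ≤ 7 and compute λ = 1240 / [13.6·4·(1/n_f² − 1/n_i²)].
Lines falling in [29.2, 104] nm: 2→1 (30.39 nm), 7→2 (99.28 nm), 6→2 (102.6 nm).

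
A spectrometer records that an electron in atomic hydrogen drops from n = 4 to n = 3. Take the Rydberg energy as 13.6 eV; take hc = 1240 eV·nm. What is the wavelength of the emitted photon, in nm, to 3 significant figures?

1880 nm

ΔE = 13.60 × (1/3² − 1/4²) = 13.60 × 0.04861 = 0.6611 eV.
λ = hc/ΔE = 1240 / 0.6611 = 1880 nm.
This line belongs to the Paschen series.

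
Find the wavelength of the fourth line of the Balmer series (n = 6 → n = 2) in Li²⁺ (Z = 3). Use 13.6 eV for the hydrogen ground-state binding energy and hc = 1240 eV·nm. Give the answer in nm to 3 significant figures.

45.6 nm

The Balmer series terminates on n_f = 2; the fourth line has n_i = 2+4 = 6.
ΔE = 122.4 × (1/2² − 1/6²) = 27.20 eV.
λ = 1240 / 27.20 = 45.6 nm.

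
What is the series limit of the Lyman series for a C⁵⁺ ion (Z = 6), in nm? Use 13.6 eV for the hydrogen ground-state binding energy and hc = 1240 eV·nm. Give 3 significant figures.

2.53 nm

The Lyman series has lower level n_f = 1; the series limit corresponds to n_i → ∞.
ΔE_max = 13.6 × 36 / 1² = 489.6 eV.
λ_min = 1240 / 489.6 = 2.53 nm.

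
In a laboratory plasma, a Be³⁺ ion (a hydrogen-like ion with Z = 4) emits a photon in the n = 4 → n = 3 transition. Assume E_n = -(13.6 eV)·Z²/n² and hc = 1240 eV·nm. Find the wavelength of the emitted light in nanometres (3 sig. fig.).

117 nm

For Z = 4 the level energies scale as Z², so the effective Rydberg energy is 13.6 × 16 = 217.6 eV.
ΔE = 217.6 × (1/3² − 1/4²) = 217.6 × 0.04861 = 10.58 eV.
λ = hc/ΔE = 1240 / 10.58 = 117 nm.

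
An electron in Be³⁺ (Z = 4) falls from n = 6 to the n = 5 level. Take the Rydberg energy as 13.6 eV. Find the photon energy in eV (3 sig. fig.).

The Bohr energies scale as Z², so for Z = 4: E_n = −217.6/n² eV.
E_6 = −217.6/36 = −6.044 eV and E_5 = −217.6/25 = −8.704 eV.
The photon energy is |E_6 − E_5| = 2.66 eV.

2.66 eV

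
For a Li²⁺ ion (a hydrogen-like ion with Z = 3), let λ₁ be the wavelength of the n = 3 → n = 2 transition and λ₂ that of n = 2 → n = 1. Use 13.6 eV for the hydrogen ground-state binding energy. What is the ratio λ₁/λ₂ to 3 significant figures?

λ ∝ 1/ΔE ∝ 1/(1/n_f² − 1/n_i²), and the Z² and hc factors cancel in the ratio.
λ₁/λ₂ = (1/1² − 1/2²)/(1/2² − 1/3²) = 0.7500/0.1389 = 5.40.

5.40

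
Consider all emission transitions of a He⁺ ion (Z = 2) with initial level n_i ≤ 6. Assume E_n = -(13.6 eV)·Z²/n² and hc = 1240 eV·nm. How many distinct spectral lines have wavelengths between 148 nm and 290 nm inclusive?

Enumerate all n_i → n_f pairs with 1 ≤ n_f < n_i ≤ 6 and compute λ = 1240 / [13.6·4·(1/n_f² − 1/n_i²)].
Lines falling in [148, 290] nm: 3→2 (164.1 nm), 6→3 (273.5 nm).

2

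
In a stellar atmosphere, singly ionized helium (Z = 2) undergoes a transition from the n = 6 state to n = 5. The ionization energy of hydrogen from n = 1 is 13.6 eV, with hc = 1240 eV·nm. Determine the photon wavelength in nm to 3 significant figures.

1860 nm

For Z = 2 the level energies scale as Z², so the effective Rydberg energy is 13.6 × 4 = 54.40 eV.
ΔE = 54.40 × (1/5² − 1/6²) = 54.40 × 0.01222 = 0.6649 eV.
λ = hc/ΔE = 1240 / 0.6649 = 1860 nm.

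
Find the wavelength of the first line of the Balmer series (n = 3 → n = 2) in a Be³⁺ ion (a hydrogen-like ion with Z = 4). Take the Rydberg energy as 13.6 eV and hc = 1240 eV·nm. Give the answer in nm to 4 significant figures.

The Balmer series terminates on n_f = 2; the first line has n_i = 2+1 = 3.
ΔE = 217.6 × (1/2² − 1/3²) = 30.22 eV.
λ = 1240 / 30.22 = 41.03 nm.

41.03 nm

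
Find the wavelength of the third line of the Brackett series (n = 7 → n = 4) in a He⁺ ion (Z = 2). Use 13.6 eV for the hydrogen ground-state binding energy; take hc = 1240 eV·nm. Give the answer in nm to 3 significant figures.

542 nm

The Brackett series terminates on n_f = 4; the third line has n_i = 4+3 = 7.
ΔE = 54.40 × (1/4² − 1/7²) = 2.290 eV.
λ = 1240 / 2.290 = 542 nm.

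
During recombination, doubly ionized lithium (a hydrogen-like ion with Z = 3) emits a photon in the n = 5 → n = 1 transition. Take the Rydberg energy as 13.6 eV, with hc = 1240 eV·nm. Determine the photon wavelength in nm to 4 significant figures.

For Z = 3 the level energies scale as Z², so the effective Rydberg energy is 13.6 × 9 = 122.4 eV.
ΔE = 122.4 × (1/1² − 1/5²) = 122.4 × 0.9600 = 117.5 eV.
λ = hc/ΔE = 1240 / 117.5 = 10.55 nm.

10.55 nm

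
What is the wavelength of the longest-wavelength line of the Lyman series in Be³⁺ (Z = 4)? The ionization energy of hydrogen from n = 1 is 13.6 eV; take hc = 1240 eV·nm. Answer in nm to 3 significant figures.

The Lyman series terminates on n_f = 1; the first line has n_i = 1+1 = 2.
ΔE = 217.6 × (1/1² − 1/2²) = 163.2 eV.
λ = 1240 / 163.2 = 7.60 nm.

7.60 nm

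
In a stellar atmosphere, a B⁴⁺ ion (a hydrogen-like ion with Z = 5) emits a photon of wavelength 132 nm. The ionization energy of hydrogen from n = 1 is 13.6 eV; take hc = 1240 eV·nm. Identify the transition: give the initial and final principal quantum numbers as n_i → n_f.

The photon energy is ΔE = hc/λ = 1240 / 132 = 9.394 eV.
With Z = 5, ΔE = 340.0 × (1/n_f² − 1/n_i²), so 1/n_f² − 1/n_i² = 0.02763.
Trying n_f = 5 gives 1/n_i² = 0.01237, i.e. n_i ≈ 9; this pair matches.

n_i = 9, n_f = 5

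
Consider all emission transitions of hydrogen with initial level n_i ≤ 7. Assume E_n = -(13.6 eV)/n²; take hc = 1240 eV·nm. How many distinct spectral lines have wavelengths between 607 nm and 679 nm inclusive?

1

Enumerate all n_i → n_f pairs with 1 ≤ n_f < n_i ≤ 7 and compute λ = 1240 / [13.6·1·(1/n_f² − 1/n_i²)].
Lines falling in [607, 679] nm: 3→2 (656.5 nm).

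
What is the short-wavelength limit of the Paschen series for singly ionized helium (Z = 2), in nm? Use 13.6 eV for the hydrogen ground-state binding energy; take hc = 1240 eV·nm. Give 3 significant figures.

The Paschen series has lower level n_f = 3; the series limit corresponds to n_i → ∞.
ΔE_max = 13.6 × 4 / 3² = 6.044 eV.
λ_min = 1240 / 6.044 = 205 nm.

205 nm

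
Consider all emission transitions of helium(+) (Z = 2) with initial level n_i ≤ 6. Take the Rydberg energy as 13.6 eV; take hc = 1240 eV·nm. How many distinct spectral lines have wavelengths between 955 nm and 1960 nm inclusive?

Enumerate all n_i → n_f pairs with 1 ≤ n_f < n_i ≤ 6 and compute λ = 1240 / [13.6·4·(1/n_f² − 1/n_i²)].
Lines falling in [955, 1960] nm: 5→4 (1013 nm), 6→5 (1865 nm).

2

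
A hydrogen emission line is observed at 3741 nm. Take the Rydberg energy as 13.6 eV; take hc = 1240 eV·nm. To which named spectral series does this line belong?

ΔE = 1240/3741 = 0.3315 eV.
This matches 13.6 × (1/5² − 1/8²), so n_f = 5: the Pfund series.

Pfund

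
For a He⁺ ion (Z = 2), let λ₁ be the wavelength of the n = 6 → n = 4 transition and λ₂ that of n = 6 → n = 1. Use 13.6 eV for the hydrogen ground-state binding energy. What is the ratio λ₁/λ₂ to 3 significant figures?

28.0

λ ∝ 1/ΔE ∝ 1/(1/n_f² − 1/n_i²), and the Z² and hc factors cancel in the ratio.
λ₁/λ₂ = (1/1² − 1/6²)/(1/4² − 1/6²) = 0.9722/0.03472 = 28.0.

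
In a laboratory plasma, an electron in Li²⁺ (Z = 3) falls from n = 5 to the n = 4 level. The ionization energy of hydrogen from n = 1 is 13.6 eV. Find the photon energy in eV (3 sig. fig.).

The Bohr energies scale as Z², so for Z = 3: E_n = −122.4/n² eV.
E_5 = −122.4/25 = −4.896 eV and E_4 = −122.4/16 = −7.650 eV.
The photon energy is |E_5 − E_4| = 2.75 eV.

2.75 eV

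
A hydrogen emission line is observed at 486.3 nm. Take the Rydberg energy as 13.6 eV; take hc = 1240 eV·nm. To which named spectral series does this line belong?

ΔE = 1240/486.3 = 2.550 eV.
This matches 13.6 × (1/2² − 1/4²), so n_f = 2: the Balmer series.

Balmer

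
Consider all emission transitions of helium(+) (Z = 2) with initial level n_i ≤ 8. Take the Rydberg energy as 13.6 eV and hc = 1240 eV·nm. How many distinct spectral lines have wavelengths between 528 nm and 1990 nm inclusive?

7

Enumerate all n_i → n_f pairs with 1 ≤ n_f < n_i ≤ 8 and compute λ = 1240 / [13.6·4·(1/n_f² − 1/n_i²)].
Lines falling in [528, 1990] nm: 7→4 (541.5 nm), 6→4 (656.5 nm), 8→5 (935.1 nm), 5→4 (1013 nm), 7→5 (1163 nm), 6→5 (1865 nm), 8→6 (1876 nm).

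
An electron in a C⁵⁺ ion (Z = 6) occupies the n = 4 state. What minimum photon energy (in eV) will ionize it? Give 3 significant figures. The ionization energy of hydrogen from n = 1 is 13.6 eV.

E_n = −13.6 Z²/n² = −489.6/n² eV for Z = 6.
E_4 = −489.6/16 = −30.6 eV, so ionization (to E = 0) requires 30.6 eV.

30.6 eV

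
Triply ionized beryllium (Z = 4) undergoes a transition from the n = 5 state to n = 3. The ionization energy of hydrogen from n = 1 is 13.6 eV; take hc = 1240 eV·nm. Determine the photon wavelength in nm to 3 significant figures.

80.1 nm

For Z = 4 the level energies scale as Z², so the effective Rydberg energy is 13.6 × 16 = 217.6 eV.
ΔE = 217.6 × (1/3² − 1/5²) = 217.6 × 0.07111 = 15.47 eV.
λ = hc/ΔE = 1240 / 15.47 = 80.1 nm.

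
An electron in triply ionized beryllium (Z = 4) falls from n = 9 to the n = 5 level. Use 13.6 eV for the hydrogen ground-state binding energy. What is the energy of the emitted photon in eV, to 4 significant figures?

6.018 eV

The Bohr energies scale as Z², so for Z = 4: E_n = −217.6/n² eV.
E_9 = −217.6/81 = −2.686 eV and E_5 = −217.6/25 = −8.704 eV.
The photon energy is |E_9 − E_5| = 6.018 eV.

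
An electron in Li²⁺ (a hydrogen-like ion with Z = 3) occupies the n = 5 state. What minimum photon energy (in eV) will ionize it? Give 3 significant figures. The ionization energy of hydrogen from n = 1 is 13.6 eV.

4.90 eV

E_n = −13.6 Z²/n² = −122.4/n² eV for Z = 3.
E_5 = −122.4/25 = −4.90 eV, so ionization (to E = 0) requires 4.90 eV.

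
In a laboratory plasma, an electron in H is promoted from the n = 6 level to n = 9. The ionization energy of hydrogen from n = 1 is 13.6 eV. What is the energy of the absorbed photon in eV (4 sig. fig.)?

0.2099 eV

E_9 = −13.60/81 = −0.1679 eV and E_6 = −13.60/36 = −0.3778 eV.
The photon energy is |E_9 − E_6| = 0.2099 eV.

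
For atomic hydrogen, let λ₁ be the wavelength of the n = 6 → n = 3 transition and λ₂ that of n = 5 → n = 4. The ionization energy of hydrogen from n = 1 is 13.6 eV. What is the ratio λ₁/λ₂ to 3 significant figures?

0.270

λ ∝ 1/ΔE ∝ 1/(1/n_f² − 1/n_i²), and the Z² and hc factors cancel in the ratio.
λ₁/λ₂ = (1/4² − 1/5²)/(1/3² − 1/6²) = 0.02250/0.08333 = 0.270.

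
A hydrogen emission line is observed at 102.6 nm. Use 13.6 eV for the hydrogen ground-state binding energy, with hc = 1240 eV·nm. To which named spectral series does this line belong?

ΔE = 1240/102.6 = 12.09 eV.
This matches 13.6 × (1/1² − 1/3²), so n_f = 1: the Lyman series.

Lyman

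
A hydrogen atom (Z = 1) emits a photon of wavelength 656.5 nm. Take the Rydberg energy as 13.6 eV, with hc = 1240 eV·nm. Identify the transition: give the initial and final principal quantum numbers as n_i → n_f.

n_i = 3, n_f = 2

The photon energy is ΔE = hc/λ = 1240 / 656.5 = 1.889 eV.
With Z = 1, ΔE = 13.60 × (1/n_f² − 1/n_i²), so 1/n_f² − 1/n_i² = 0.1389.
Trying n_f = 2 gives 1/n_i² = 0.1111, i.e. n_i ≈ 3; this pair matches.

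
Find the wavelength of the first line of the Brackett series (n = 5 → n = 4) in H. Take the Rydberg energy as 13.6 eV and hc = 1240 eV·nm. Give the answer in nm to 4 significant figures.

The Brackett series terminates on n_f = 4; the first line has n_i = 4+1 = 5.
ΔE = 13.60 × (1/4² − 1/5²) = 0.3060 eV.
λ = 1240 / 0.3060 = 4052 nm.

4052 nm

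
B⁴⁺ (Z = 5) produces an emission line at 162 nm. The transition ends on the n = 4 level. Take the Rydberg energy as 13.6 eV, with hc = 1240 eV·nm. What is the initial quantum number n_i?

n_i = 5

The photon energy is ΔE = hc/λ = 1240 / 162 = 7.654 eV.
With Z = 5, ΔE = 340.0 × (1/n_f² − 1/n_i²), so 1/n_f² − 1/n_i² = 0.02251.
With n_f = 4: 1/n_i² = 1/16 − 0.02251 = 0.03999, so n_i ≈ 5.00.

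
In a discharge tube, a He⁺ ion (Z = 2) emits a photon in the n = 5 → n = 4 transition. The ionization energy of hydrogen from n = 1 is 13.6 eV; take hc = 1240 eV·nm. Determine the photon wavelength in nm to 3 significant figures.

For Z = 2 the level energies scale as Z², so the effective Rydberg energy is 13.6 × 4 = 54.40 eV.
ΔE = 54.40 × (1/4² − 1/5²) = 54.40 × 0.02250 = 1.224 eV.
λ = hc/ΔE = 1240 / 1.224 = 1010 nm.

1010 nm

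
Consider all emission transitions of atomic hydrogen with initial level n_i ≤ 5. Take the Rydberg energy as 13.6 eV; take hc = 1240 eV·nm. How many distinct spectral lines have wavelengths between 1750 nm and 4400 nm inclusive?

2

Enumerate all n_i → n_f pairs with 1 ≤ n_f < n_i ≤ 5 and compute λ = 1240 / [13.6·1·(1/n_f² − 1/n_i²)].
Lines falling in [1750, 4400] nm: 4→3 (1876 nm), 5→4 (4052 nm).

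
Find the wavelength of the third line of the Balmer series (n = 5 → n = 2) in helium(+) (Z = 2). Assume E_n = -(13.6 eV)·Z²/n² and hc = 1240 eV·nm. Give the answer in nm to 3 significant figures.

The Balmer series terminates on n_f = 2; the third line has n_i = 2+3 = 5.
ΔE = 54.40 × (1/2² − 1/5²) = 11.42 eV.
λ = 1240 / 11.42 = 109 nm.

109 nm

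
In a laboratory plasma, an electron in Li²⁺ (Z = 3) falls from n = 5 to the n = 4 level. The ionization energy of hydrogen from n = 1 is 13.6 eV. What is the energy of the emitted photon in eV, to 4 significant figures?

The Bohr energies scale as Z², so for Z = 3: E_n = −122.4/n² eV.
E_5 = −122.4/25 = −4.896 eV and E_4 = −122.4/16 = −7.650 eV.
The photon energy is |E_5 − E_4| = 2.754 eV.

2.754 eV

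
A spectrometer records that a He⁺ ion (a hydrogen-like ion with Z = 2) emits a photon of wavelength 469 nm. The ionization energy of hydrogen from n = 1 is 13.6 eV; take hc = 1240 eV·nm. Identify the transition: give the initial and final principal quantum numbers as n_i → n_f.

n_i = 4, n_f = 3

The photon energy is ΔE = hc/λ = 1240 / 469 = 2.644 eV.
With Z = 2, ΔE = 54.40 × (1/n_f² − 1/n_i²), so 1/n_f² − 1/n_i² = 0.04860.
Trying n_f = 3 gives 1/n_i² = 0.06251, i.e. n_i ≈ 4; this pair matches.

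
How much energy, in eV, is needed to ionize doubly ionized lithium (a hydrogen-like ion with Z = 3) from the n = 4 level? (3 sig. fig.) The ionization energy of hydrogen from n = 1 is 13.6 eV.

7.65 eV

E_n = −13.6 Z²/n² = −122.4/n² eV for Z = 3.
E_4 = −122.4/16 = −7.65 eV, so ionization (to E = 0) requires 7.65 eV.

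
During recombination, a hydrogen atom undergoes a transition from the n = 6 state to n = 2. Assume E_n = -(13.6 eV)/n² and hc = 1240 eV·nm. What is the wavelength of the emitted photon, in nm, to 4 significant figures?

ΔE = 13.60 × (1/2² − 1/6²) = 13.60 × 0.2222 = 3.022 eV.
λ = hc/ΔE = 1240 / 3.022 = 410.3 nm.

410.3 nm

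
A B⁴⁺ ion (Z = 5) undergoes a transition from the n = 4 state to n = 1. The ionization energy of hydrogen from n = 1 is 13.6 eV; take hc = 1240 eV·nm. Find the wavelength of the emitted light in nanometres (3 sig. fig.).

For Z = 5 the level energies scale as Z², so the effective Rydberg energy is 13.6 × 25 = 340.0 eV.
ΔE = 340.0 × (1/1² − 1/4²) = 340.0 × 0.9375 = 318.8 eV.
λ = hc/ΔE = 1240 / 318.8 = 3.89 nm.

3.89 nm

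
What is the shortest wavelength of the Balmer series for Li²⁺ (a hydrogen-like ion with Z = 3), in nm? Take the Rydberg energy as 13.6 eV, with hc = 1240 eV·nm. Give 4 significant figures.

40.52 nm

The Balmer series has lower level n_f = 2; the series limit corresponds to n_i → ∞.
ΔE_max = 13.6 × 9 / 2² = 30.60 eV.
λ_min = 1240 / 30.60 = 40.52 nm.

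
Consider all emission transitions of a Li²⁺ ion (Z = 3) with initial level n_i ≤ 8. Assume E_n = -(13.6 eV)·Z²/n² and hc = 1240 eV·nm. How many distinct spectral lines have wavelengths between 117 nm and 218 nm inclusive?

Enumerate all n_i → n_f pairs with 1 ≤ n_f < n_i ≤ 8 and compute λ = 1240 / [13.6·9·(1/n_f² − 1/n_i²)].
Lines falling in [117, 218] nm: 6→3 (121.6 nm), 5→3 (142.5 nm), 4→3 (208.4 nm), 8→4 (216.1 nm).

4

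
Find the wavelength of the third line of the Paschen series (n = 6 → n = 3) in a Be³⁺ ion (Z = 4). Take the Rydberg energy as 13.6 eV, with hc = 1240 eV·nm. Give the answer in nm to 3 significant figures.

68.4 nm

The Paschen series terminates on n_f = 3; the third line has n_i = 3+3 = 6.
ΔE = 217.6 × (1/3² − 1/6²) = 18.13 eV.
λ = 1240 / 18.13 = 68.4 nm.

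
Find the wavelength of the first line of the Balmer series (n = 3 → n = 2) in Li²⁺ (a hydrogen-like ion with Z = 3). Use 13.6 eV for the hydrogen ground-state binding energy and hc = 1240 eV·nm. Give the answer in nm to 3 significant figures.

72.9 nm

The Balmer series terminates on n_f = 2; the first line has n_i = 2+1 = 3.
ΔE = 122.4 × (1/2² − 1/3²) = 17.00 eV.
λ = 1240 / 17.00 = 72.9 nm.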